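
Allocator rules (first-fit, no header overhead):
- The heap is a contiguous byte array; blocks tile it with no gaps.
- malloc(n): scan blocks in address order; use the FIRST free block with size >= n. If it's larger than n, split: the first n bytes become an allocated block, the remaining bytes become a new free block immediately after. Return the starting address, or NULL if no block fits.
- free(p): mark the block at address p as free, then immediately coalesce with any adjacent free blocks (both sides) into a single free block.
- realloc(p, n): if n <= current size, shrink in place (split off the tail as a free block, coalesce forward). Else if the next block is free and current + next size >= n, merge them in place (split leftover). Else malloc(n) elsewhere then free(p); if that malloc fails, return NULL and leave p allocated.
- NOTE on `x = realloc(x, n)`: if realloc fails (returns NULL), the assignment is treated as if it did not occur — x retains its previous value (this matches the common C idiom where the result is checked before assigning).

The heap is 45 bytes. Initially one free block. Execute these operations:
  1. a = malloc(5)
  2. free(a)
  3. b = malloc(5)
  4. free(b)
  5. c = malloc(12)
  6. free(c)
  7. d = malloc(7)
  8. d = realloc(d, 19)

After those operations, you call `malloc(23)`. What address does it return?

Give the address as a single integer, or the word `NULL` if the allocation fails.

Op 1: a = malloc(5) -> a = 0; heap: [0-4 ALLOC][5-44 FREE]
Op 2: free(a) -> (freed a); heap: [0-44 FREE]
Op 3: b = malloc(5) -> b = 0; heap: [0-4 ALLOC][5-44 FREE]
Op 4: free(b) -> (freed b); heap: [0-44 FREE]
Op 5: c = malloc(12) -> c = 0; heap: [0-11 ALLOC][12-44 FREE]
Op 6: free(c) -> (freed c); heap: [0-44 FREE]
Op 7: d = malloc(7) -> d = 0; heap: [0-6 ALLOC][7-44 FREE]
Op 8: d = realloc(d, 19) -> d = 0; heap: [0-18 ALLOC][19-44 FREE]
malloc(23): first-fit scan over [0-18 ALLOC][19-44 FREE] -> 19

Answer: 19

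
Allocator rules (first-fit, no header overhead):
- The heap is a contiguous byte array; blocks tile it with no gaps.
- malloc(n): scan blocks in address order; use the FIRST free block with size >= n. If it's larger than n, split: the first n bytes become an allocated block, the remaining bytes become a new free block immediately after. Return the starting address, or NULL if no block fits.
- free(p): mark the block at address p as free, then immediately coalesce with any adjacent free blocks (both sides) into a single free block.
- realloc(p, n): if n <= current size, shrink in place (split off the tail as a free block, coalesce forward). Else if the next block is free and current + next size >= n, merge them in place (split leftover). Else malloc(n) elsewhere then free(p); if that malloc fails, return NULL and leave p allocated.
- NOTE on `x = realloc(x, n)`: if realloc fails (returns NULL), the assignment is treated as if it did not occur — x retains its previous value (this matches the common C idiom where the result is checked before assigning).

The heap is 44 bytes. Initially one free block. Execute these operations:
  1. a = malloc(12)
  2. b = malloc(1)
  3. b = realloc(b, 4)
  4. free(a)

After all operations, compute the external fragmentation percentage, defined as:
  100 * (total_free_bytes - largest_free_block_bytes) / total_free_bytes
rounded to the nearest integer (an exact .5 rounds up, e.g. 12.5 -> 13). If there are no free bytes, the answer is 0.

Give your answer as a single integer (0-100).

Answer: 30

Derivation:
Op 1: a = malloc(12) -> a = 0; heap: [0-11 ALLOC][12-43 FREE]
Op 2: b = malloc(1) -> b = 12; heap: [0-11 ALLOC][12-12 ALLOC][13-43 FREE]
Op 3: b = realloc(b, 4) -> b = 12; heap: [0-11 ALLOC][12-15 ALLOC][16-43 FREE]
Op 4: free(a) -> (freed a); heap: [0-11 FREE][12-15 ALLOC][16-43 FREE]
Free blocks: [12 28] total_free=40 largest=28 -> 100*(40-28)/40 = 1200/40 = 30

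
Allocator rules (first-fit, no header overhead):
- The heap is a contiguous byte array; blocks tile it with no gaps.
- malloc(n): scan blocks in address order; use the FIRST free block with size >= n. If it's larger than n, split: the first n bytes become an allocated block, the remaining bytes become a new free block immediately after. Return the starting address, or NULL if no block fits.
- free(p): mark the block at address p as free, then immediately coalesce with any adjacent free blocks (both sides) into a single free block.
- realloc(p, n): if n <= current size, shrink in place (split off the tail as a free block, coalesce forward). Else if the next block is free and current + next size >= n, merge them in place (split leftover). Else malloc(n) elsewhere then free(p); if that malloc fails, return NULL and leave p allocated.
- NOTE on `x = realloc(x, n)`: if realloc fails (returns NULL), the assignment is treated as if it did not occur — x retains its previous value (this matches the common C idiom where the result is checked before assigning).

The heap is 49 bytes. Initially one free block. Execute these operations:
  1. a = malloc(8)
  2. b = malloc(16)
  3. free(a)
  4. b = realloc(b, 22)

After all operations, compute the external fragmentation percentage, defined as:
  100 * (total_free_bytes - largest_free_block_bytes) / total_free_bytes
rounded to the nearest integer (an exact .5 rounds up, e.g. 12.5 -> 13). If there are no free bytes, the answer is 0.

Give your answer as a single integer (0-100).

Answer: 30

Derivation:
Op 1: a = malloc(8) -> a = 0; heap: [0-7 ALLOC][8-48 FREE]
Op 2: b = malloc(16) -> b = 8; heap: [0-7 ALLOC][8-23 ALLOC][24-48 FREE]
Op 3: free(a) -> (freed a); heap: [0-7 FREE][8-23 ALLOC][24-48 FREE]
Op 4: b = realloc(b, 22) -> b = 8; heap: [0-7 FREE][8-29 ALLOC][30-48 FREE]
Free blocks: [8 19] total_free=27 largest=19 -> 100*(27-19)/27 = 800/27 ≈ 29.630 -> rounds to 30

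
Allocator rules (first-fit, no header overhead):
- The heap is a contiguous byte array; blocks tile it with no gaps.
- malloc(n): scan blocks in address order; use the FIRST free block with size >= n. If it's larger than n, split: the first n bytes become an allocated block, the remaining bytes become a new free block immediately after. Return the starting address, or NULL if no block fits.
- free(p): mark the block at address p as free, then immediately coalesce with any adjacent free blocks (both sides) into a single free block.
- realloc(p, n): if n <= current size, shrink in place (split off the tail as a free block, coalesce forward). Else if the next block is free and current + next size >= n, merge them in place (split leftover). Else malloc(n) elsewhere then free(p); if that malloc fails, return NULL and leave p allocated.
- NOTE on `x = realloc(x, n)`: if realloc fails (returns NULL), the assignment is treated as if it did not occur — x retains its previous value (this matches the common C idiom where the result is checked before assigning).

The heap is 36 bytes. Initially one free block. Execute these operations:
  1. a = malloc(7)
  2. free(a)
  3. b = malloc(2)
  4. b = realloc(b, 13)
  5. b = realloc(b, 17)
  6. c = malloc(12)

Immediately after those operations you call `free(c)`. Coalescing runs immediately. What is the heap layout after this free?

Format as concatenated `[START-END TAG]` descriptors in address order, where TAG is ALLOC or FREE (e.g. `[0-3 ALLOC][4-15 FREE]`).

Op 1: a = malloc(7) -> a = 0; heap: [0-6 ALLOC][7-35 FREE]
Op 2: free(a) -> (freed a); heap: [0-35 FREE]
Op 3: b = malloc(2) -> b = 0; heap: [0-1 ALLOC][2-35 FREE]
Op 4: b = realloc(b, 13) -> b = 0; heap: [0-12 ALLOC][13-35 FREE]
Op 5: b = realloc(b, 17) -> b = 0; heap: [0-16 ALLOC][17-35 FREE]
Op 6: c = malloc(12) -> c = 17; heap: [0-16 ALLOC][17-28 ALLOC][29-35 FREE]
free(c): c = 17 -> block [17-28 ALLOC]; mark free, coalesce with adjacent free neighbors -> [0-16 ALLOC][17-35 FREE]

Answer: [0-16 ALLOC][17-35 FREE]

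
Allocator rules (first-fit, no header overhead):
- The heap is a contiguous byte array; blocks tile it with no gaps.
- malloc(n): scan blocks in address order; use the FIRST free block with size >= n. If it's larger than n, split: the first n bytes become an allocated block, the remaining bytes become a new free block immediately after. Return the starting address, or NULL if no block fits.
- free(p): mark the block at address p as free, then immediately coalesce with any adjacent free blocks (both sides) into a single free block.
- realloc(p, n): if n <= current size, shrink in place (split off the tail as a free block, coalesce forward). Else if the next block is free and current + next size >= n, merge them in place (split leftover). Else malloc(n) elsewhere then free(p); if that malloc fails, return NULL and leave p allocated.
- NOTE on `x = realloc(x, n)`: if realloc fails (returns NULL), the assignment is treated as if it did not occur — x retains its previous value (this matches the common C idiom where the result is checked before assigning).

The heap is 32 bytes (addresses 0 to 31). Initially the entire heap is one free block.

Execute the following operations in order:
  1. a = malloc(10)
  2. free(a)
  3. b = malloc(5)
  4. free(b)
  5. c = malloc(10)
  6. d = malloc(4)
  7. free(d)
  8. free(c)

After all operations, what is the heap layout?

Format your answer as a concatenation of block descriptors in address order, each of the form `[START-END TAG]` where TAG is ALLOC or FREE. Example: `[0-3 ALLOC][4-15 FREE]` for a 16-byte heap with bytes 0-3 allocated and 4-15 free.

Op 1: a = malloc(10) -> a = 0; heap: [0-9 ALLOC][10-31 FREE]
Op 2: free(a) -> (freed a); heap: [0-31 FREE]
Op 3: b = malloc(5) -> b = 0; heap: [0-4 ALLOC][5-31 FREE]
Op 4: free(b) -> (freed b); heap: [0-31 FREE]
Op 5: c = malloc(10) -> c = 0; heap: [0-9 ALLOC][10-31 FREE]
Op 6: d = malloc(4) -> d = 10; heap: [0-9 ALLOC][10-13 ALLOC][14-31 FREE]
Op 7: free(d) -> (freed d); heap: [0-9 ALLOC][10-31 FREE]
Op 8: free(c) -> (freed c); heap: [0-31 FREE]

Answer: [0-31 FREE]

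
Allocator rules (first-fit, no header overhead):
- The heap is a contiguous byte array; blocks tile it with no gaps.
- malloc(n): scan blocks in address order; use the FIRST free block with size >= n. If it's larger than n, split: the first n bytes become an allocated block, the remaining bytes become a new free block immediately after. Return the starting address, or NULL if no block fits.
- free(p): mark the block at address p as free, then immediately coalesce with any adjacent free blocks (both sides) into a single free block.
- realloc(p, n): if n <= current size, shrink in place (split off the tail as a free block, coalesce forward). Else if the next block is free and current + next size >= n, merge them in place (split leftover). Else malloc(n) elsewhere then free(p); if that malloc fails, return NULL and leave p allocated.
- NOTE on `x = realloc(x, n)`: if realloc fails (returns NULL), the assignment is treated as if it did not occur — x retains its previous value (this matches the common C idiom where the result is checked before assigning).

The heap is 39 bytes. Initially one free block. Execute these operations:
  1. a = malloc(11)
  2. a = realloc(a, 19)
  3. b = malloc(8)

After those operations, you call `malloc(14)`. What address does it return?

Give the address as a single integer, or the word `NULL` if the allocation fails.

Op 1: a = malloc(11) -> a = 0; heap: [0-10 ALLOC][11-38 FREE]
Op 2: a = realloc(a, 19) -> a = 0; heap: [0-18 ALLOC][19-38 FREE]
Op 3: b = malloc(8) -> b = 19; heap: [0-18 ALLOC][19-26 ALLOC][27-38 FREE]
malloc(14): first-fit scan over [0-18 ALLOC][19-26 ALLOC][27-38 FREE] -> NULL

Answer: NULL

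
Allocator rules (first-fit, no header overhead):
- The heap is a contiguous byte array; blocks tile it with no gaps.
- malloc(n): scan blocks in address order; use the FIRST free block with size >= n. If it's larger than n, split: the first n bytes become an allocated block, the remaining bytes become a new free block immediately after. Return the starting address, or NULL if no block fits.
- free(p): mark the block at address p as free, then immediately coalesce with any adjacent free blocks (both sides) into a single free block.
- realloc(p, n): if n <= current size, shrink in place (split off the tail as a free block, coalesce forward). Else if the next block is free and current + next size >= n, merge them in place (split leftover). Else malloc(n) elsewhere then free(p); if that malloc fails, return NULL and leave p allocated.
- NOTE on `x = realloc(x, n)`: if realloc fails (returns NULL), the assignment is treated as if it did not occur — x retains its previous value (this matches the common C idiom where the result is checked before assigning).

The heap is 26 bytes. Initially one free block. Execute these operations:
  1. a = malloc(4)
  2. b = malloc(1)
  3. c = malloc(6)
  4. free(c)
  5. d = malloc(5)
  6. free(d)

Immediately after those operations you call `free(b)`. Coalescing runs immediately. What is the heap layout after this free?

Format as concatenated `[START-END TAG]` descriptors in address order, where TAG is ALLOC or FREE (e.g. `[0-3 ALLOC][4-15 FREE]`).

Op 1: a = malloc(4) -> a = 0; heap: [0-3 ALLOC][4-25 FREE]
Op 2: b = malloc(1) -> b = 4; heap: [0-3 ALLOC][4-4 ALLOC][5-25 FREE]
Op 3: c = malloc(6) -> c = 5; heap: [0-3 ALLOC][4-4 ALLOC][5-10 ALLOC][11-25 FREE]
Op 4: free(c) -> (freed c); heap: [0-3 ALLOC][4-4 ALLOC][5-25 FREE]
Op 5: d = malloc(5) -> d = 5; heap: [0-3 ALLOC][4-4 ALLOC][5-9 ALLOC][10-25 FREE]
Op 6: free(d) -> (freed d); heap: [0-3 ALLOC][4-4 ALLOC][5-25 FREE]
free(b): b = 4 -> block [4-4 ALLOC]; mark free, coalesce with adjacent free neighbors -> [0-3 ALLOC][4-25 FREE]

Answer: [0-3 ALLOC][4-25 FREE]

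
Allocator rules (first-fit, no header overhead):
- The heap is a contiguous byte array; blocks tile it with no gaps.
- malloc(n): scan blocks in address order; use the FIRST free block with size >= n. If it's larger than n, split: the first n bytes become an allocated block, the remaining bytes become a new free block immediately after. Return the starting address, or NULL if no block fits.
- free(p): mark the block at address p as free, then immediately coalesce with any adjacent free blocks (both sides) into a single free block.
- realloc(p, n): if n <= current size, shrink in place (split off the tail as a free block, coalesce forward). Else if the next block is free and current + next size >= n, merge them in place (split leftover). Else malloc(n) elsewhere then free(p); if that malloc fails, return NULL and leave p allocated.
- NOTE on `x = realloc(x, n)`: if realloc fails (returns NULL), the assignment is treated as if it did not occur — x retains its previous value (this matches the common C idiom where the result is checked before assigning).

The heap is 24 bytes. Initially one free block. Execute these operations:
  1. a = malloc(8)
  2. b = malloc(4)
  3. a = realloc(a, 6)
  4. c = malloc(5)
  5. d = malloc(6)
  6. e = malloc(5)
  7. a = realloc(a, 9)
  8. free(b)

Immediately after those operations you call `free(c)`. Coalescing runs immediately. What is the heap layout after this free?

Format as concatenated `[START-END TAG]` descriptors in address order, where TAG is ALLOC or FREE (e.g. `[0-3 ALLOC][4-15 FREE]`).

Answer: [0-5 ALLOC][6-16 FREE][17-22 ALLOC][23-23 FREE]

Derivation:
Op 1: a = malloc(8) -> a = 0; heap: [0-7 ALLOC][8-23 FREE]
Op 2: b = malloc(4) -> b = 8; heap: [0-7 ALLOC][8-11 ALLOC][12-23 FREE]
Op 3: a = realloc(a, 6) -> a = 0; heap: [0-5 ALLOC][6-7 FREE][8-11 ALLOC][12-23 FREE]
Op 4: c = malloc(5) -> c = 12; heap: [0-5 ALLOC][6-7 FREE][8-11 ALLOC][12-16 ALLOC][17-23 FREE]
Op 5: d = malloc(6) -> d = 17; heap: [0-5 ALLOC][6-7 FREE][8-11 ALLOC][12-16 ALLOC][17-22 ALLOC][23-23 FREE]
Op 6: e = malloc(5) -> e = NULL; heap: [0-5 ALLOC][6-7 FREE][8-11 ALLOC][12-16 ALLOC][17-22 ALLOC][23-23 FREE]
Op 7: a = realloc(a, 9) -> NULL (a unchanged); heap: [0-5 ALLOC][6-7 FREE][8-11 ALLOC][12-16 ALLOC][17-22 ALLOC][23-23 FREE]
Op 8: free(b) -> (freed b); heap: [0-5 ALLOC][6-11 FREE][12-16 ALLOC][17-22 ALLOC][23-23 FREE]
free(c): c = 12 -> block [12-16 ALLOC]; mark free, coalesce with adjacent free neighbors -> [0-5 ALLOC][6-16 FREE][17-22 ALLOC][23-23 FREE]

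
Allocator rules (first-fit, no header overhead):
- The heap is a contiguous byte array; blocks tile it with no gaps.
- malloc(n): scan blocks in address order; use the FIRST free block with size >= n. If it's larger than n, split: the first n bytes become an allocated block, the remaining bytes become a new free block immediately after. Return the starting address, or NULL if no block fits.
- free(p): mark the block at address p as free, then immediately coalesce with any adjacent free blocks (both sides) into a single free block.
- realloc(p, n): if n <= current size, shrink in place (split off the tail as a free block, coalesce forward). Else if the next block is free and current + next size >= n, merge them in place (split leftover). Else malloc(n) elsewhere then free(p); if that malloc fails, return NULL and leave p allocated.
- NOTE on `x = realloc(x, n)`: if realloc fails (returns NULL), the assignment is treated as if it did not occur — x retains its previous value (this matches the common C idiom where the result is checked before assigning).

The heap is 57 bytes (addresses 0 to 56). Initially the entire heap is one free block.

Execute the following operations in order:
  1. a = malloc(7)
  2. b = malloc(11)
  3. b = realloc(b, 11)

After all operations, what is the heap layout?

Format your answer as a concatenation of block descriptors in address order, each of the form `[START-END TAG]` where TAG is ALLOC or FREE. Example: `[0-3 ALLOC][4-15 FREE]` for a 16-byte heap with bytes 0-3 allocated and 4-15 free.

Answer: [0-6 ALLOC][7-17 ALLOC][18-56 FREE]

Derivation:
Op 1: a = malloc(7) -> a = 0; heap: [0-6 ALLOC][7-56 FREE]
Op 2: b = malloc(11) -> b = 7; heap: [0-6 ALLOC][7-17 ALLOC][18-56 FREE]
Op 3: b = realloc(b, 11) -> b = 7; heap: [0-6 ALLOC][7-17 ALLOC][18-56 FREE]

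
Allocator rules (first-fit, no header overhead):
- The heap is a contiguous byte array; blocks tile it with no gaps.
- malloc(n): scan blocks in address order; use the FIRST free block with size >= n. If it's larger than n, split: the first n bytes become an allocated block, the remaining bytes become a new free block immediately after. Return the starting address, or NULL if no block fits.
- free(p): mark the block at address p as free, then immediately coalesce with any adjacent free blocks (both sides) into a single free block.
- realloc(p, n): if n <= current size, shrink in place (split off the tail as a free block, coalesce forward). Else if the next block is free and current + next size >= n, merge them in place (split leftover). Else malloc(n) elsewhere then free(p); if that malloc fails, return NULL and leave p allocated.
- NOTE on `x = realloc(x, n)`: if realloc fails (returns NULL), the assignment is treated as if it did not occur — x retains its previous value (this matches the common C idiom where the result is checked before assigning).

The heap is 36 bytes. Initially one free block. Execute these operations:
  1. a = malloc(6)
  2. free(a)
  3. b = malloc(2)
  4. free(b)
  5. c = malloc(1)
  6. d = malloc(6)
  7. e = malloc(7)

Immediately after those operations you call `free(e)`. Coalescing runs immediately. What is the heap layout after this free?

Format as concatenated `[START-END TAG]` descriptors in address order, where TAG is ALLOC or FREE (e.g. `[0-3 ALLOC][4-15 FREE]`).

Answer: [0-0 ALLOC][1-6 ALLOC][7-35 FREE]

Derivation:
Op 1: a = malloc(6) -> a = 0; heap: [0-5 ALLOC][6-35 FREE]
Op 2: free(a) -> (freed a); heap: [0-35 FREE]
Op 3: b = malloc(2) -> b = 0; heap: [0-1 ALLOC][2-35 FREE]
Op 4: free(b) -> (freed b); heap: [0-35 FREE]
Op 5: c = malloc(1) -> c = 0; heap: [0-0 ALLOC][1-35 FREE]
Op 6: d = malloc(6) -> d = 1; heap: [0-0 ALLOC][1-6 ALLOC][7-35 FREE]
Op 7: e = malloc(7) -> e = 7; heap: [0-0 ALLOC][1-6 ALLOC][7-13 ALLOC][14-35 FREE]
free(e): e = 7 -> block [7-13 ALLOC]; mark free, coalesce with adjacent free neighbors -> [0-0 ALLOC][1-6 ALLOC][7-35 FREE]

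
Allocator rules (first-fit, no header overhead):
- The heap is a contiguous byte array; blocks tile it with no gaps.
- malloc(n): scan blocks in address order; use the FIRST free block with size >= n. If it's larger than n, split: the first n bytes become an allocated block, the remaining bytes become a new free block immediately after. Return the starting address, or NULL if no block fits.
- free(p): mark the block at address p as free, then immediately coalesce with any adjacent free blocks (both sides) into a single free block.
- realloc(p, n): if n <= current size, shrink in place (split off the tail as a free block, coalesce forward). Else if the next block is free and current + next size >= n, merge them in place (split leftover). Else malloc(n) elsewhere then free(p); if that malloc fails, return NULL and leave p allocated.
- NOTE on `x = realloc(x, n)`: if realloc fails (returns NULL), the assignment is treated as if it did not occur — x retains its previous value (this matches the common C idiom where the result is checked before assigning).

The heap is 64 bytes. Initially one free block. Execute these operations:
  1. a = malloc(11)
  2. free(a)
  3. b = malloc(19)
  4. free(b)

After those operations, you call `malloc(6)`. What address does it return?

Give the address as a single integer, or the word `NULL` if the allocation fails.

Answer: 0

Derivation:
Op 1: a = malloc(11) -> a = 0; heap: [0-10 ALLOC][11-63 FREE]
Op 2: free(a) -> (freed a); heap: [0-63 FREE]
Op 3: b = malloc(19) -> b = 0; heap: [0-18 ALLOC][19-63 FREE]
Op 4: free(b) -> (freed b); heap: [0-63 FREE]
malloc(6): first-fit scan over [0-63 FREE] -> 0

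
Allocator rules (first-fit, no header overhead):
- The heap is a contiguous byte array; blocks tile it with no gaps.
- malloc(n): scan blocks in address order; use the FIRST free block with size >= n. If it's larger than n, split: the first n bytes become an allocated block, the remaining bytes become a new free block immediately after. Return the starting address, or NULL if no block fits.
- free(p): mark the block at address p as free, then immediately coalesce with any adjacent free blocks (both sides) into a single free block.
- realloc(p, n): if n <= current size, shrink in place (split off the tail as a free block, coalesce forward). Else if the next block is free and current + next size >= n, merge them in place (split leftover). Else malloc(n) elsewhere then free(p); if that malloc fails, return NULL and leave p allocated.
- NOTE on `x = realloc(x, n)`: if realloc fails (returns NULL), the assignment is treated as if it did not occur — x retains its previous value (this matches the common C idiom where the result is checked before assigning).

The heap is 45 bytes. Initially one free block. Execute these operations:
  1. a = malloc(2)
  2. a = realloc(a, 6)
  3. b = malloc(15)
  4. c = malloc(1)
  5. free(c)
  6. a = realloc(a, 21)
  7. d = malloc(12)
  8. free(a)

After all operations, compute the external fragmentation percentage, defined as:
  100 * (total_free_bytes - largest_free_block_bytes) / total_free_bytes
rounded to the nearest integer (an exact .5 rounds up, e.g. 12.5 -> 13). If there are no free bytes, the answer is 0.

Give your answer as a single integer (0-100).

Answer: 20

Derivation:
Op 1: a = malloc(2) -> a = 0; heap: [0-1 ALLOC][2-44 FREE]
Op 2: a = realloc(a, 6) -> a = 0; heap: [0-5 ALLOC][6-44 FREE]
Op 3: b = malloc(15) -> b = 6; heap: [0-5 ALLOC][6-20 ALLOC][21-44 FREE]
Op 4: c = malloc(1) -> c = 21; heap: [0-5 ALLOC][6-20 ALLOC][21-21 ALLOC][22-44 FREE]
Op 5: free(c) -> (freed c); heap: [0-5 ALLOC][6-20 ALLOC][21-44 FREE]
Op 6: a = realloc(a, 21) -> a = 21; heap: [0-5 FREE][6-20 ALLOC][21-41 ALLOC][42-44 FREE]
Op 7: d = malloc(12) -> d = NULL; heap: [0-5 FREE][6-20 ALLOC][21-41 ALLOC][42-44 FREE]
Op 8: free(a) -> (freed a); heap: [0-5 FREE][6-20 ALLOC][21-44 FREE]
Free blocks: [6 24] total_free=30 largest=24 -> 100*(30-24)/30 = 600/30 = 20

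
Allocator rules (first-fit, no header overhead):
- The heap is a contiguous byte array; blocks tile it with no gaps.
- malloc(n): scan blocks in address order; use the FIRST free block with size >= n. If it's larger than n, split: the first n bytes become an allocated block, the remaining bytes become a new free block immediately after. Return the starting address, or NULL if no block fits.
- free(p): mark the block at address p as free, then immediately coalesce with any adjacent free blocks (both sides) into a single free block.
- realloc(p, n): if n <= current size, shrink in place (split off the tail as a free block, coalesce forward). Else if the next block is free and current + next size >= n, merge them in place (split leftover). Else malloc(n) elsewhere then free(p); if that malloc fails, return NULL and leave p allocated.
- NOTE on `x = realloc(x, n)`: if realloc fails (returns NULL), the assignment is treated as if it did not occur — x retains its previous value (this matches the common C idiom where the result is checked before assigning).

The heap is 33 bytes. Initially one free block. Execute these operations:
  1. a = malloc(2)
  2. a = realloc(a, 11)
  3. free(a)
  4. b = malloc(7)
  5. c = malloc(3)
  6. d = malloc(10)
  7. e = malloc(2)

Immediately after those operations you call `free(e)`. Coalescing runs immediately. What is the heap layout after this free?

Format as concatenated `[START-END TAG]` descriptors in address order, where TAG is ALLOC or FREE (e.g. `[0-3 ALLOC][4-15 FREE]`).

Answer: [0-6 ALLOC][7-9 ALLOC][10-19 ALLOC][20-32 FREE]

Derivation:
Op 1: a = malloc(2) -> a = 0; heap: [0-1 ALLOC][2-32 FREE]
Op 2: a = realloc(a, 11) -> a = 0; heap: [0-10 ALLOC][11-32 FREE]
Op 3: free(a) -> (freed a); heap: [0-32 FREE]
Op 4: b = malloc(7) -> b = 0; heap: [0-6 ALLOC][7-32 FREE]
Op 5: c = malloc(3) -> c = 7; heap: [0-6 ALLOC][7-9 ALLOC][10-32 FREE]
Op 6: d = malloc(10) -> d = 10; heap: [0-6 ALLOC][7-9 ALLOC][10-19 ALLOC][20-32 FREE]
Op 7: e = malloc(2) -> e = 20; heap: [0-6 ALLOC][7-9 ALLOC][10-19 ALLOC][20-21 ALLOC][22-32 FREE]
free(e): e = 20 -> block [20-21 ALLOC]; mark free, coalesce with adjacent free neighbors -> [0-6 ALLOC][7-9 ALLOC][10-19 ALLOC][20-32 FREE]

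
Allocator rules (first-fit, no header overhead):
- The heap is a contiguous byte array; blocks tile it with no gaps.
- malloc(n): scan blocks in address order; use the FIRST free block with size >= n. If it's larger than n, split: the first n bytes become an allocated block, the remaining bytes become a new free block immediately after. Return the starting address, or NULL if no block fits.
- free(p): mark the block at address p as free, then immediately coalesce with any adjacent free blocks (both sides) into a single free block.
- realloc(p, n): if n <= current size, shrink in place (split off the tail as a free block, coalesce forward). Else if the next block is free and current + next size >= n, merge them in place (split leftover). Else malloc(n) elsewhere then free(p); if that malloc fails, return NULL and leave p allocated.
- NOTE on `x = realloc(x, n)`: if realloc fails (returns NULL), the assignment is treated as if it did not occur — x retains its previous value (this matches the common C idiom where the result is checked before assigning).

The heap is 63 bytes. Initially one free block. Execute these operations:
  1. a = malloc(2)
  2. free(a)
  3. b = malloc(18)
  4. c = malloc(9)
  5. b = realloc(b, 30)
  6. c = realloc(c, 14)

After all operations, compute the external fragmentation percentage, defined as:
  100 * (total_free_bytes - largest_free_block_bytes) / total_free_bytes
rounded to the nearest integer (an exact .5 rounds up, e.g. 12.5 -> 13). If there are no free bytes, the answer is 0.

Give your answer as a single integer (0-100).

Answer: 32

Derivation:
Op 1: a = malloc(2) -> a = 0; heap: [0-1 ALLOC][2-62 FREE]
Op 2: free(a) -> (freed a); heap: [0-62 FREE]
Op 3: b = malloc(18) -> b = 0; heap: [0-17 ALLOC][18-62 FREE]
Op 4: c = malloc(9) -> c = 18; heap: [0-17 ALLOC][18-26 ALLOC][27-62 FREE]
Op 5: b = realloc(b, 30) -> b = 27; heap: [0-17 FREE][18-26 ALLOC][27-56 ALLOC][57-62 FREE]
Op 6: c = realloc(c, 14) -> c = 0; heap: [0-13 ALLOC][14-26 FREE][27-56 ALLOC][57-62 FREE]
Free blocks: [13 6] total_free=19 largest=13 -> 100*(19-13)/19 = 600/19 ≈ 31.579 -> rounds to 32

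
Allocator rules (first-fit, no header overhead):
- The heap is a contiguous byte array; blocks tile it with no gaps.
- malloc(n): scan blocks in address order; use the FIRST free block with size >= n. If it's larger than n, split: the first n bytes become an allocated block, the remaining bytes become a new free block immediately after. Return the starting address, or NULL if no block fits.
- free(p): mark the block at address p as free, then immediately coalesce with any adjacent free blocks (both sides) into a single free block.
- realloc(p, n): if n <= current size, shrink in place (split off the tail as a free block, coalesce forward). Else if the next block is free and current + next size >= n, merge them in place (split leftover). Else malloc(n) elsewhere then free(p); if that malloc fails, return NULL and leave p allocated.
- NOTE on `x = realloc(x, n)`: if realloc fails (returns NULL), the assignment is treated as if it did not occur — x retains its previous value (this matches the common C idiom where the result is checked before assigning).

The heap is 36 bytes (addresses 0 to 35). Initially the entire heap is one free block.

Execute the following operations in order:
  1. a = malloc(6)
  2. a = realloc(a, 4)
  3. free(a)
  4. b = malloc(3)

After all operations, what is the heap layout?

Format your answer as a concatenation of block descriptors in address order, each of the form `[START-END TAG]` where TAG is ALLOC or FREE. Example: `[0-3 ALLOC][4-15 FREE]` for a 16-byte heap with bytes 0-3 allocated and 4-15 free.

Answer: [0-2 ALLOC][3-35 FREE]

Derivation:
Op 1: a = malloc(6) -> a = 0; heap: [0-5 ALLOC][6-35 FREE]
Op 2: a = realloc(a, 4) -> a = 0; heap: [0-3 ALLOC][4-35 FREE]
Op 3: free(a) -> (freed a); heap: [0-35 FREE]
Op 4: b = malloc(3) -> b = 0; heap: [0-2 ALLOC][3-35 FREE]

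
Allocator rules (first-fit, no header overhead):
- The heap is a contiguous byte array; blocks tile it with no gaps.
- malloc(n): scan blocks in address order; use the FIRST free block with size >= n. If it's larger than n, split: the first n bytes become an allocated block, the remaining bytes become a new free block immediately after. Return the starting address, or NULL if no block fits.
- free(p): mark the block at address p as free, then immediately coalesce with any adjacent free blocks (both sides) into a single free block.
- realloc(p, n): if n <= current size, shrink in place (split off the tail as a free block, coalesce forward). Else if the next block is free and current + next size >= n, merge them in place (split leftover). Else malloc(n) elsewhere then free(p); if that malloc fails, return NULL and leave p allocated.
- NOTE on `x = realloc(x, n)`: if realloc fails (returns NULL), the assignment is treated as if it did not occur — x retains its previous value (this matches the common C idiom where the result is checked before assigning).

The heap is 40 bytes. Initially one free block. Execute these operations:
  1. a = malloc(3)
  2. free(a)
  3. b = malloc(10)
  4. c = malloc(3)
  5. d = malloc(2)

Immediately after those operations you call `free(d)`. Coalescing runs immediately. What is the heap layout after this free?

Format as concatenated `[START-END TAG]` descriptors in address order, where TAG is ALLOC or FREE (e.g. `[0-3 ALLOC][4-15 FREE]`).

Answer: [0-9 ALLOC][10-12 ALLOC][13-39 FREE]

Derivation:
Op 1: a = malloc(3) -> a = 0; heap: [0-2 ALLOC][3-39 FREE]
Op 2: free(a) -> (freed a); heap: [0-39 FREE]
Op 3: b = malloc(10) -> b = 0; heap: [0-9 ALLOC][10-39 FREE]
Op 4: c = malloc(3) -> c = 10; heap: [0-9 ALLOC][10-12 ALLOC][13-39 FREE]
Op 5: d = malloc(2) -> d = 13; heap: [0-9 ALLOC][10-12 ALLOC][13-14 ALLOC][15-39 FREE]
free(d): d = 13 -> block [13-14 ALLOC]; mark free, coalesce with adjacent free neighbors -> [0-9 ALLOC][10-12 ALLOC][13-39 FREE]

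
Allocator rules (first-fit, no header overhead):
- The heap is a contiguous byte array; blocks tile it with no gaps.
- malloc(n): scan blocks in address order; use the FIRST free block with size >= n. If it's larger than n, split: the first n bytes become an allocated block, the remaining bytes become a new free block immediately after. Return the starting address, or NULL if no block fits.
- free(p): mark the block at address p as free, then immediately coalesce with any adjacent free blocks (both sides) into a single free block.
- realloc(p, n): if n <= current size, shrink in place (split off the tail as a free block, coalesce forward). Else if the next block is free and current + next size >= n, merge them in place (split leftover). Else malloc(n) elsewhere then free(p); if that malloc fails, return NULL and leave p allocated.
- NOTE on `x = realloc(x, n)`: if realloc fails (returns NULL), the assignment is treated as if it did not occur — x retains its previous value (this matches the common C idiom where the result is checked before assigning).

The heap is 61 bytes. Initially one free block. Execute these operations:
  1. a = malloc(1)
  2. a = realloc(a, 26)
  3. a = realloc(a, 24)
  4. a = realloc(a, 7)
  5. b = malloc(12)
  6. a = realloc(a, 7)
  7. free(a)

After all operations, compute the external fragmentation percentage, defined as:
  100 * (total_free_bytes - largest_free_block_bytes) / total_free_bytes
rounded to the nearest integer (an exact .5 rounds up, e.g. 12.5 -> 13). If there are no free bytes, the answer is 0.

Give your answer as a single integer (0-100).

Op 1: a = malloc(1) -> a = 0; heap: [0-0 ALLOC][1-60 FREE]
Op 2: a = realloc(a, 26) -> a = 0; heap: [0-25 ALLOC][26-60 FREE]
Op 3: a = realloc(a, 24) -> a = 0; heap: [0-23 ALLOC][24-60 FREE]
Op 4: a = realloc(a, 7) -> a = 0; heap: [0-6 ALLOC][7-60 FREE]
Op 5: b = malloc(12) -> b = 7; heap: [0-6 ALLOC][7-18 ALLOC][19-60 FREE]
Op 6: a = realloc(a, 7) -> a = 0; heap: [0-6 ALLOC][7-18 ALLOC][19-60 FREE]
Op 7: free(a) -> (freed a); heap: [0-6 FREE][7-18 ALLOC][19-60 FREE]
Free blocks: [7 42] total_free=49 largest=42 -> 100*(49-42)/49 = 700/49 ≈ 14.286 -> rounds to 14

Answer: 14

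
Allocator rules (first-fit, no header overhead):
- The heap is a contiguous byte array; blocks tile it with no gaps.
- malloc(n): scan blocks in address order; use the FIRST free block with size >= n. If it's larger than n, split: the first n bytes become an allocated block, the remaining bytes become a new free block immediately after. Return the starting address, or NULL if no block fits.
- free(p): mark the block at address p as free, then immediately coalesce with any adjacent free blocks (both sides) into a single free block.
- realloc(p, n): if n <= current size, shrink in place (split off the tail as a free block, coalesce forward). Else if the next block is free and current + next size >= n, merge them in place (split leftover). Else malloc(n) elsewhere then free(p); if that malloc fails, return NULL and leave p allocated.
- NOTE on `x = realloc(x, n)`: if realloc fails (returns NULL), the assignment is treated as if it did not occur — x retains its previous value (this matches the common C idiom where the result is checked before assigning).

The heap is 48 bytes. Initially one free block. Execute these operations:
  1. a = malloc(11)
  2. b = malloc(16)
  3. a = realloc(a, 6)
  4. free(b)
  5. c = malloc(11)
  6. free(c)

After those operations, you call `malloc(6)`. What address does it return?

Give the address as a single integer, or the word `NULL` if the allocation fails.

Op 1: a = malloc(11) -> a = 0; heap: [0-10 ALLOC][11-47 FREE]
Op 2: b = malloc(16) -> b = 11; heap: [0-10 ALLOC][11-26 ALLOC][27-47 FREE]
Op 3: a = realloc(a, 6) -> a = 0; heap: [0-5 ALLOC][6-10 FREE][11-26 ALLOC][27-47 FREE]
Op 4: free(b) -> (freed b); heap: [0-5 ALLOC][6-47 FREE]
Op 5: c = malloc(11) -> c = 6; heap: [0-5 ALLOC][6-16 ALLOC][17-47 FREE]
Op 6: free(c) -> (freed c); heap: [0-5 ALLOC][6-47 FREE]
malloc(6): first-fit scan over [0-5 ALLOC][6-47 FREE] -> 6

Answer: 6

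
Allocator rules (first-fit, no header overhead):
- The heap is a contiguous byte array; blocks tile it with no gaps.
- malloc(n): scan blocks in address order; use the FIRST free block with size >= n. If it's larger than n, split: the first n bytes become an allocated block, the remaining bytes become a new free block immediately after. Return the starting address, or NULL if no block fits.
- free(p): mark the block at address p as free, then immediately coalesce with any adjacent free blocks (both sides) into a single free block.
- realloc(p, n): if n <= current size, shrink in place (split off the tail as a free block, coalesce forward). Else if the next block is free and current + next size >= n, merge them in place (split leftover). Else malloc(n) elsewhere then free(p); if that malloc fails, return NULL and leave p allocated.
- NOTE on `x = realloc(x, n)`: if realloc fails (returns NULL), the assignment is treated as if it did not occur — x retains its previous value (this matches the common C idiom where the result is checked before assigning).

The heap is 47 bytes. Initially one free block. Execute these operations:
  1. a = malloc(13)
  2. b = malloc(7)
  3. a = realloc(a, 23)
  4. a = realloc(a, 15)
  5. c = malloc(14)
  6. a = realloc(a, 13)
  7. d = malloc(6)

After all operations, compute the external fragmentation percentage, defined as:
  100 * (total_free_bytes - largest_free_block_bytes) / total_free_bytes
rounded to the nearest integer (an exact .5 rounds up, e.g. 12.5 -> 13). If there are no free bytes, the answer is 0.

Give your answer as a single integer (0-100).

Op 1: a = malloc(13) -> a = 0; heap: [0-12 ALLOC][13-46 FREE]
Op 2: b = malloc(7) -> b = 13; heap: [0-12 ALLOC][13-19 ALLOC][20-46 FREE]
Op 3: a = realloc(a, 23) -> a = 20; heap: [0-12 FREE][13-19 ALLOC][20-42 ALLOC][43-46 FREE]
Op 4: a = realloc(a, 15) -> a = 20; heap: [0-12 FREE][13-19 ALLOC][20-34 ALLOC][35-46 FREE]
Op 5: c = malloc(14) -> c = NULL; heap: [0-12 FREE][13-19 ALLOC][20-34 ALLOC][35-46 FREE]
Op 6: a = realloc(a, 13) -> a = 20; heap: [0-12 FREE][13-19 ALLOC][20-32 ALLOC][33-46 FREE]
Op 7: d = malloc(6) -> d = 0; heap: [0-5 ALLOC][6-12 FREE][13-19 ALLOC][20-32 ALLOC][33-46 FREE]
Free blocks: [7 14] total_free=21 largest=14 -> 100*(21-14)/21 = 700/21 ≈ 33.333 -> rounds to 33

Answer: 33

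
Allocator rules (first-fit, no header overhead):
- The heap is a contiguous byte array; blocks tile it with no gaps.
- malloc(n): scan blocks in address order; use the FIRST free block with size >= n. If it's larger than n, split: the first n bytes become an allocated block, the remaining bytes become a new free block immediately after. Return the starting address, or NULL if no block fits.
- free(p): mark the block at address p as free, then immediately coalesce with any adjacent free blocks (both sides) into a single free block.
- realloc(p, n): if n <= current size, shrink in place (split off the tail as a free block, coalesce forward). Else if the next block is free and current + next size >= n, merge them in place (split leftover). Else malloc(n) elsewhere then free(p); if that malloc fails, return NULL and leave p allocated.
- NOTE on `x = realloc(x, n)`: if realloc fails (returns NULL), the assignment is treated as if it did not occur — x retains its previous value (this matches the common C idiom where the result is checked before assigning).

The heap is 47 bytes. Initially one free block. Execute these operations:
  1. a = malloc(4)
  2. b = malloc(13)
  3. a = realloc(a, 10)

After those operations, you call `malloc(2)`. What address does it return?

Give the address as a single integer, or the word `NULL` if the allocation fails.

Answer: 0

Derivation:
Op 1: a = malloc(4) -> a = 0; heap: [0-3 ALLOC][4-46 FREE]
Op 2: b = malloc(13) -> b = 4; heap: [0-3 ALLOC][4-16 ALLOC][17-46 FREE]
Op 3: a = realloc(a, 10) -> a = 17; heap: [0-3 FREE][4-16 ALLOC][17-26 ALLOC][27-46 FREE]
malloc(2): first-fit scan over [0-3 FREE][4-16 ALLOC][17-26 ALLOC][27-46 FREE] -> 0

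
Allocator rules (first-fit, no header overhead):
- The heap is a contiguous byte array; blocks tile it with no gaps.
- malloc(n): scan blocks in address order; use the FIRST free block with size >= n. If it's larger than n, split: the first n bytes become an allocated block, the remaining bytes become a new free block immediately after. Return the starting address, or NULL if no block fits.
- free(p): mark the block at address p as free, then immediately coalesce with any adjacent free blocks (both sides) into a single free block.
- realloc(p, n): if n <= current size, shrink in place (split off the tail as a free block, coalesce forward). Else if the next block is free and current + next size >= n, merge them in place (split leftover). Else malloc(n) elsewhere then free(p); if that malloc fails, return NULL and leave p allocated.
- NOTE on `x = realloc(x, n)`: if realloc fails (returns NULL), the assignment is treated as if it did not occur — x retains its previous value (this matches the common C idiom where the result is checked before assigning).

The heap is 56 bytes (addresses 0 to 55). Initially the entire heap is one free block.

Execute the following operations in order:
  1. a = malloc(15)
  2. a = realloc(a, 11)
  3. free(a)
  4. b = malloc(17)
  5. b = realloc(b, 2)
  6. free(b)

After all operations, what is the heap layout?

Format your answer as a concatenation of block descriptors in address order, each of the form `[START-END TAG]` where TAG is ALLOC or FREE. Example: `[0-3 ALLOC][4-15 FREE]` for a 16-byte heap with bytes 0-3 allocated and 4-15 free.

Op 1: a = malloc(15) -> a = 0; heap: [0-14 ALLOC][15-55 FREE]
Op 2: a = realloc(a, 11) -> a = 0; heap: [0-10 ALLOC][11-55 FREE]
Op 3: free(a) -> (freed a); heap: [0-55 FREE]
Op 4: b = malloc(17) -> b = 0; heap: [0-16 ALLOC][17-55 FREE]
Op 5: b = realloc(b, 2) -> b = 0; heap: [0-1 ALLOC][2-55 FREE]
Op 6: free(b) -> (freed b); heap: [0-55 FREE]

Answer: [0-55 FREE]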